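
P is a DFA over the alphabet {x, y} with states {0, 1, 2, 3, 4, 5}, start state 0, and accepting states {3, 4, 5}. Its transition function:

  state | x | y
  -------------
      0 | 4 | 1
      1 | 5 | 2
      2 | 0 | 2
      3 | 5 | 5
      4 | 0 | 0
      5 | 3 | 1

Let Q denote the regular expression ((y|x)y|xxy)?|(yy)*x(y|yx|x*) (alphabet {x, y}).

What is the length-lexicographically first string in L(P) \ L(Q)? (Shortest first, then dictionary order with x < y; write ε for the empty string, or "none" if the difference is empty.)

yx

The string yx is accepted by P but not by Q.
No shorter string lies in the difference, and yx is the lexicographically first length-2 string in L(P) \ L(Q).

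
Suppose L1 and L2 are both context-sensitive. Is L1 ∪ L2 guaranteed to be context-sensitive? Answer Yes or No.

A linear-bounded automaton can nondeterministically choose to simulate the LBA for L₁ or the LBA for L₂; equivalently, with disjoint nonterminals, S → S₁ | S₂ added to two noncontracting grammars is still noncontracting.
So the context-sensitive languages are closed under union.

Yes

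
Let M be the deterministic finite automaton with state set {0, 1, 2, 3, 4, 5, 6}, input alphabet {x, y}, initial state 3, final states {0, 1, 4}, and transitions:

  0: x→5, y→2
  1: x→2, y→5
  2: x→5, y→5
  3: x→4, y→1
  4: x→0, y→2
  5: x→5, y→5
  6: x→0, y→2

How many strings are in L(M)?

3

The useful subgraph on states {0, 1, 3, 4} is acyclic, so L(M) is finite; the longest accepting path visits 3 useful states, giving maximum string length 2.
Counting accepting paths from 3 by length: 2 of length 1, 1 of length 2. Total 3.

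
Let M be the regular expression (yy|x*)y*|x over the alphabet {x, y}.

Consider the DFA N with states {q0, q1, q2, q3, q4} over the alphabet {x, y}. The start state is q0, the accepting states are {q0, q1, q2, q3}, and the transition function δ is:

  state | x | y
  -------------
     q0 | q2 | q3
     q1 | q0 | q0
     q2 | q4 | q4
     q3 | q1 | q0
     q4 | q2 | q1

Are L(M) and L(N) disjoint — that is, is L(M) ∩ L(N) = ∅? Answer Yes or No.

No

The empty string ε is accepted by both M and N.
Hence L(M) ∩ L(N) ≠ ∅.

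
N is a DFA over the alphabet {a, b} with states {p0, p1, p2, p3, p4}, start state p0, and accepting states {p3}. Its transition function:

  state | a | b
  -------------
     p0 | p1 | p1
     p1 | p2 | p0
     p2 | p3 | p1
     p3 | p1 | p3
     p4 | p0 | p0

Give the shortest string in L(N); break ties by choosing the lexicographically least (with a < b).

aaa

A breadth-first search from p0 reaches an accepting state first via the path p0 → p1 → p2 → p3 on input aaa.
No string of length < 3 is accepted (BFS exhausts all shorter strings without reaching an accepting state), and aaa is the lexicographically least accepting string of length 3.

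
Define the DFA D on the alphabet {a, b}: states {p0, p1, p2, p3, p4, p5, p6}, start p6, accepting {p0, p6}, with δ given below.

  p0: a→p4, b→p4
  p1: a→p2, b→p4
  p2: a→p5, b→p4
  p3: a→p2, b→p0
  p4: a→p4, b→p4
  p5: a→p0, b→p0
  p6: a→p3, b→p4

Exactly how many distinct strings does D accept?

The useful subgraph on states {p0, p2, p3, p5, p6} is acyclic, so L(D) is finite; the longest accepting path visits 5 useful states, giving maximum string length 4.
Counting accepting paths from p6 by length: 1 of length 0, 1 of length 2, 2 of length 4. Total 4.

4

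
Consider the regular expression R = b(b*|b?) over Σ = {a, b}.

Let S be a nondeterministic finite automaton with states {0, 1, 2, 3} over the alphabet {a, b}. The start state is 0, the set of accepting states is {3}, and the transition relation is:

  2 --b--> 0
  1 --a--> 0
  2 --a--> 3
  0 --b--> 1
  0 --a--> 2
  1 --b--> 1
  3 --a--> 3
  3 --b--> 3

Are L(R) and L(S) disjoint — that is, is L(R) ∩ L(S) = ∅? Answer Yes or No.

Converting the expression R to a DFA (subset construction, then merging equivalent states) gives the minimal DFA with states {r0, r1, r2}, start state r0, accepting states {r2} and transitions r0: a→r1, b→r2; r1: a→r1, b→r1; r2: a→r1, b→r2.
Exploring the product automaton R × S from the start pair (r0, 0), following both machines on each input symbol, reaches 6 state pairs: (r0, 0), (r1, 2), (r2, 1), (r1, 3), (r1, 0), (r1, 1).
R accepts in {r2} and S accepts in {3}; no reachable pair has both components accepting, so no string drives both machines to acceptance simultaneously and L(R) ∩ L(S) = ∅.
So no string is accepted by both, and the intersection is empty.

Yes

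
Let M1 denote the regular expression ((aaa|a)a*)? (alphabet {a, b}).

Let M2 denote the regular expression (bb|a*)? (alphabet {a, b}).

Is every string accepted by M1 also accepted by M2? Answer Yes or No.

Converting the expression M1 to a DFA (subset construction, then merging equivalent states) gives the minimal DFA with states {r0, r1}, start state r0, accepting states {r0} and transitions r0: a→r0, b→r1; r1: a→r1, b→r1.
Converting the expression M2 to a DFA (subset construction, then merging equivalent states) gives the minimal DFA with states {t0, t1, t2, t3, t4}, start state t0, accepting states {t0, t1, t4} and transitions t0: a→t1, b→t2; t1: a→t1, b→t3; t2: a→t3, b→t4; t3: a→t3, b→t3; t4: a→t3, b→t3.
Exploring the product automaton M1 × M2 from the start pair (r0, t0), following both machines on each input symbol, reaches 5 state pairs: (r0, t0), (r0, t1), (r1, t2), (r1, t3), (r1, t4).
M1 accepts in {r0} and M2 accepts in {t0, t1, t4}. The reachable pairs whose M1-component is accepting are (r0, t0), (r0, t1); in each of them the M2-component is accepting too, so the product for L(M1) \ L(M2) (M1-component accepting, M2-component rejecting) has no reachable accepting pair and the difference is empty.
Hence every string in L(M1) is also in L(M2).

Yes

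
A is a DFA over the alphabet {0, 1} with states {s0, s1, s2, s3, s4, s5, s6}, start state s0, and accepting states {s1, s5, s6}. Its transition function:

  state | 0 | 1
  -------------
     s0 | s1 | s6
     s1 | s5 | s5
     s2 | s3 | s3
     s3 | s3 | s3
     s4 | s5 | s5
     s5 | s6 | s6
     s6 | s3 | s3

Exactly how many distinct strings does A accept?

8

The useful subgraph on states {s0, s1, s5, s6} is acyclic, so L(A) is finite; the longest accepting path visits 4 useful states, giving maximum string length 3.
Counting accepting paths from s0 by length: 2 of length 1, 2 of length 2, 4 of length 3. Total 8.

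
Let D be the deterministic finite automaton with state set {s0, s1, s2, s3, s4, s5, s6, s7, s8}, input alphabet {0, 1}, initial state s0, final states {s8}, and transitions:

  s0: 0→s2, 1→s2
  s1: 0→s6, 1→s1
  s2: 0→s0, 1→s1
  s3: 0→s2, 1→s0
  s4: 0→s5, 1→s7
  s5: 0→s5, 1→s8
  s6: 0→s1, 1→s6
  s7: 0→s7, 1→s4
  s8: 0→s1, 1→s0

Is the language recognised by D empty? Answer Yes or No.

The states reachable from the start state are {s0, s1, s2, s6}.
None of the accepting states {s8} is reachable, so no string is accepted and L(D) = ∅.

Yes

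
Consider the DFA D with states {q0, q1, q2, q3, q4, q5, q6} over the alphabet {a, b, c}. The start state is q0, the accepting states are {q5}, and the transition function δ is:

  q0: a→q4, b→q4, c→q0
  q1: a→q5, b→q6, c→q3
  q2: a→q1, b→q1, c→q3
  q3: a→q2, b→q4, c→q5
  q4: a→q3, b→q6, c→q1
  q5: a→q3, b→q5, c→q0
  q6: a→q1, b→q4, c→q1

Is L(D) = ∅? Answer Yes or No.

The string aac is accepted: the run q0 → q4 → q3 → q5 ends in the accepting state q5.
Since at least one string is accepted, L(D) is not empty.

No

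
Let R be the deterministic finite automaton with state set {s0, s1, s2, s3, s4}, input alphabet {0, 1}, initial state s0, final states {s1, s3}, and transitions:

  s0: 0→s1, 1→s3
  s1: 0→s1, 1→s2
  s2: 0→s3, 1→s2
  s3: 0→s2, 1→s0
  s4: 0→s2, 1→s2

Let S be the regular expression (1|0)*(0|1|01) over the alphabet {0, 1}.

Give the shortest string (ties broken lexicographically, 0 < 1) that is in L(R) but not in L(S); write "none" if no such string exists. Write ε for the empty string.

Converting the expression S to a DFA (subset construction, then merging equivalent states) gives the minimal DFA with states {r0, r1}, start state r0, accepting states {r1} and transitions r0: 0→r1, 1→r1; r1: 0→r1, 1→r1.
Exploring the product automaton R × S from the start pair (s0, r0), following both machines on each input symbol, reaches 5 state pairs: (s0, r0), (s1, r1), (s3, r1), (s2, r1), (s0, r1).
R accepts in {s1, s3} and S accepts in {r1}. The reachable pairs whose R-component is accepting are (s1, r1), (s3, r1); in each of them the S-component is accepting too, so the product for L(R) \ L(S) (R-component accepting, S-component rejecting) has no reachable accepting pair and the difference is empty.
So every string accepted by R is also accepted by S: L(R) \ L(S) = ∅ and there is no such string.

none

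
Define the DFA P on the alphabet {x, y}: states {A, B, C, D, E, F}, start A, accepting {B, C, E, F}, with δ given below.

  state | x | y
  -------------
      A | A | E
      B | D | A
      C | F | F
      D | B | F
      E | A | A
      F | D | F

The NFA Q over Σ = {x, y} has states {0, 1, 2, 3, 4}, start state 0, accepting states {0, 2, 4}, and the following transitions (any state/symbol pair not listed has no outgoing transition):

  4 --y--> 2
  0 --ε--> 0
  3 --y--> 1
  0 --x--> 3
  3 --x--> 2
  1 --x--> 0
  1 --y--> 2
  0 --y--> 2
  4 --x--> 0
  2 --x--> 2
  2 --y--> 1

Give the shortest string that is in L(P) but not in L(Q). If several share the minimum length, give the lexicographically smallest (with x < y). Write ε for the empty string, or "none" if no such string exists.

The string xy is accepted by P but not by Q.
No shorter string lies in the difference, and xy is the lexicographically first length-2 string in L(P) \ L(Q).

xy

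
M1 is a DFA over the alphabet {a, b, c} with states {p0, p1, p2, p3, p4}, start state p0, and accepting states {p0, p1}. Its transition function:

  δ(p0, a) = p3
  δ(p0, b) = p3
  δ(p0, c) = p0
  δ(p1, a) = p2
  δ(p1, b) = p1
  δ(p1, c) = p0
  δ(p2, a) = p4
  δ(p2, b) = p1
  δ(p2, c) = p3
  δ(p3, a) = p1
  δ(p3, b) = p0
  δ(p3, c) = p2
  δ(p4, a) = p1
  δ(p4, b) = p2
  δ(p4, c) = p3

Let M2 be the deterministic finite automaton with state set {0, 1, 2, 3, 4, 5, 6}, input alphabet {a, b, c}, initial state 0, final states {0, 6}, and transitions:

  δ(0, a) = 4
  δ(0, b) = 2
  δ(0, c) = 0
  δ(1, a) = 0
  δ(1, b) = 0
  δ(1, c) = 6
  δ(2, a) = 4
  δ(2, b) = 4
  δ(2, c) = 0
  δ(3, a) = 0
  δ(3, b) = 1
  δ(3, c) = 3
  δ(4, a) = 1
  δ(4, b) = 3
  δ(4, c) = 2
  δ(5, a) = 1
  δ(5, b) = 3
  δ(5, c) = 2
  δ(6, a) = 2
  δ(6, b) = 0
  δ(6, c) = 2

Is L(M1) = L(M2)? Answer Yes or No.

The string aa is accepted by M1 but rejected by M2.
So L(M1) ≠ L(M2).

No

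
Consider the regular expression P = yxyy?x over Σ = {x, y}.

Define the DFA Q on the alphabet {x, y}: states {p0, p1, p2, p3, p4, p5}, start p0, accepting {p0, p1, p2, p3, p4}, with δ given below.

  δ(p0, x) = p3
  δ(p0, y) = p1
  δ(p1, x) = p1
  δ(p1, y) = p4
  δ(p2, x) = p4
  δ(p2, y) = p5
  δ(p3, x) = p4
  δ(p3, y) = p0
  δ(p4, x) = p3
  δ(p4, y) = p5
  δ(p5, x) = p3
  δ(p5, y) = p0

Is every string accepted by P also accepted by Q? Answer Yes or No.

Converting the expression P to a DFA (subset construction, then merging equivalent states) gives the minimal DFA with states {r0, r1, r2, r3, r4, r5, r6}, start state r0, accepting states {r5} and transitions r0: x→r1, y→r2; r1: x→r1, y→r1; r2: x→r3, y→r1; r3: x→r1, y→r4; r4: x→r5, y→r6; r5: x→r1, y→r1; r6: x→r5, y→r1.
Exploring the product automaton P × Q from the start pair (r0, p0), following both machines on each input symbol, reaches 11 state pairs: (r0, p0), (r1, p3), (r2, p1), (r1, p4), (r1, p0), (r3, p1), (r1, p5), (r1, p1), (r4, p4), (r5, p3), (r6, p5).
P accepts in {r5} and Q accepts in {p0, p1, p2, p3, p4}. The reachable pairs whose P-component is accepting are (r5, p3); in each of them the Q-component is accepting too, so the product for L(P) \ L(Q) (P-component accepting, Q-component rejecting) has no reachable accepting pair and the difference is empty.
Hence every string in L(P) is also in L(Q).

Yes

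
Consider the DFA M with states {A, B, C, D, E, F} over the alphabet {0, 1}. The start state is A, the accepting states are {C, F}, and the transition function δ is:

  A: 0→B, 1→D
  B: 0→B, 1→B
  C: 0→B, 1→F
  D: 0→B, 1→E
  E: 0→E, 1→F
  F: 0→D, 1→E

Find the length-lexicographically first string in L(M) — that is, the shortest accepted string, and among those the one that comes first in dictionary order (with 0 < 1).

A breadth-first search from A reaches an accepting state first via the path A → D → E → F on input 111.
No string of length < 3 is accepted (BFS exhausts all shorter strings without reaching an accepting state), and 111 is the lexicographically least accepting string of length 3.

111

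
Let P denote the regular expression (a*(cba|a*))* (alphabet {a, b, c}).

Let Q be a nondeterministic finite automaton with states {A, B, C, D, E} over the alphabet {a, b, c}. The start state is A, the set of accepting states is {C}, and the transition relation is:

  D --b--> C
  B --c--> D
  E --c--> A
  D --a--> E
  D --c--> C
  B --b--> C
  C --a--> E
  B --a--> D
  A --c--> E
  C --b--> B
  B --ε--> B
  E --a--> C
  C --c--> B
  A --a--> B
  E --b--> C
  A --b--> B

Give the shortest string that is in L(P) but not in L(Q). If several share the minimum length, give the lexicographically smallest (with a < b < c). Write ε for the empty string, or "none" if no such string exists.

ε

The empty string ε is accepted by P but not by Q.
Since ε is the unique shortest string, it is the required witness.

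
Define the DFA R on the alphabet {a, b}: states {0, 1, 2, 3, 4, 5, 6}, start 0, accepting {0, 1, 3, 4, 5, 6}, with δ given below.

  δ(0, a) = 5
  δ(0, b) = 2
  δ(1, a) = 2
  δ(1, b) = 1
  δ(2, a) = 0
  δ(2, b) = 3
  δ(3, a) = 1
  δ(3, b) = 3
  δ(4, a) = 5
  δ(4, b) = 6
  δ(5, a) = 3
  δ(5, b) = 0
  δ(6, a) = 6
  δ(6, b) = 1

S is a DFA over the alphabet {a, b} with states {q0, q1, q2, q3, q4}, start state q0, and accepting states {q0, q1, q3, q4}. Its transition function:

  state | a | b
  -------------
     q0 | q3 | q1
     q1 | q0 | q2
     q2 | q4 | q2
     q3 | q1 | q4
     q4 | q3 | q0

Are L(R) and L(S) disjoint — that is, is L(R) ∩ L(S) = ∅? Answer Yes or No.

The empty string ε is accepted by both R and S.
Hence L(R) ∩ L(S) ≠ ∅.

No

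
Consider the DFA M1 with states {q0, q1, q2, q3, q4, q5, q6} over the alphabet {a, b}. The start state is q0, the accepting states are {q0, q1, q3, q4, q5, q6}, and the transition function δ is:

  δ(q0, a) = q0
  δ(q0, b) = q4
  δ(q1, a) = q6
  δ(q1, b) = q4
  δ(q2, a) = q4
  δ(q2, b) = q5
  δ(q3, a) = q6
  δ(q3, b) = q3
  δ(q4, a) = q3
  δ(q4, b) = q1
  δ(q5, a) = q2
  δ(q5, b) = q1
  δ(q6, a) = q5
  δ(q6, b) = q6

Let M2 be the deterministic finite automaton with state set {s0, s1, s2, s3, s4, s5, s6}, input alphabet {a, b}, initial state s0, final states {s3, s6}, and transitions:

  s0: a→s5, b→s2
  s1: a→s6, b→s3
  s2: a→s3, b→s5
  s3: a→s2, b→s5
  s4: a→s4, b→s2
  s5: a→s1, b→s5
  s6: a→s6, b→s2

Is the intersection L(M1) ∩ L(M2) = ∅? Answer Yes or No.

No

The string ba is accepted by both M1 and M2.
Hence L(M1) ∩ L(M2) ≠ ∅.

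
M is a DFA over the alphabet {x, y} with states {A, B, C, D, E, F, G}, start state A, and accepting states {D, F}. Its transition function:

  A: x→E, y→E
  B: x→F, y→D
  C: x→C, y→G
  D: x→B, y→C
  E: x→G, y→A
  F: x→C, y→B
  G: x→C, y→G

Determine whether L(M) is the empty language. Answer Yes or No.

Yes

The states reachable from the start state are {A, C, E, G}.
None of the accepting states {D, F} is reachable, so no string is accepted and L(M) = ∅.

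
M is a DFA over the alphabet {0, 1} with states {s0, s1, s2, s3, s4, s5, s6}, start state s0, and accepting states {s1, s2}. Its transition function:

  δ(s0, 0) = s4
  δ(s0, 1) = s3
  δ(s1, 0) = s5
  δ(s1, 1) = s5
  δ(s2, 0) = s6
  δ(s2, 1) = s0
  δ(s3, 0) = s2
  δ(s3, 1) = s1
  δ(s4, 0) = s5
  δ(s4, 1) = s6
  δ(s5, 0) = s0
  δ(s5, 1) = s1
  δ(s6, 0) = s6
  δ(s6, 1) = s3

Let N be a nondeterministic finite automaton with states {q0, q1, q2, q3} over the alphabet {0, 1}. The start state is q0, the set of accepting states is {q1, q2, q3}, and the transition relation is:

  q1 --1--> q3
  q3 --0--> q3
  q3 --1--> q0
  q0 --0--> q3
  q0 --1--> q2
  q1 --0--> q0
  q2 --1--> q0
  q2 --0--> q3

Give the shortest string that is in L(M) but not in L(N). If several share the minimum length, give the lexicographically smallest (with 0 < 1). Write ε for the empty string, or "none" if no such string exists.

The string 11 is accepted by M but not by N.
No shorter string lies in the difference, and 11 is the lexicographically first length-2 string in L(M) \ L(N).

11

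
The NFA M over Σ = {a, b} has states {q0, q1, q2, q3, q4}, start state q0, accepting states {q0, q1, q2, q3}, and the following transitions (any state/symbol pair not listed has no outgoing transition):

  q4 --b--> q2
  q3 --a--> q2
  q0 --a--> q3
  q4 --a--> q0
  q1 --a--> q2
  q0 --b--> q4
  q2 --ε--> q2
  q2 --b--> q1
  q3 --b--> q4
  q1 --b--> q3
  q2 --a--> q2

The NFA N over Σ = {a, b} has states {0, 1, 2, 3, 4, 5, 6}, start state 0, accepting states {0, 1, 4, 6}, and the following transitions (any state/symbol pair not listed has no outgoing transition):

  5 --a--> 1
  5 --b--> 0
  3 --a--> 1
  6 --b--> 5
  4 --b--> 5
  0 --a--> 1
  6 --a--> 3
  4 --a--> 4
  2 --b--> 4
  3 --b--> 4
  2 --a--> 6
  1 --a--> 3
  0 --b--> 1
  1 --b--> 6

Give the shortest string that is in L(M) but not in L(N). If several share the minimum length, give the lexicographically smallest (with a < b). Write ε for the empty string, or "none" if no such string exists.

The string aa is accepted by M but not by N.
No shorter string lies in the difference, and aa is the lexicographically first length-2 string in L(M) \ L(N).

aa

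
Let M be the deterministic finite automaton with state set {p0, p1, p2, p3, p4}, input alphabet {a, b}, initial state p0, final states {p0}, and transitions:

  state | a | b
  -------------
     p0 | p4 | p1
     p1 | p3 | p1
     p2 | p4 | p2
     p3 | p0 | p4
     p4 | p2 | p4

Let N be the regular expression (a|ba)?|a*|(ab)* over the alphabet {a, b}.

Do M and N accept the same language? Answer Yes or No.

No

The string baa is accepted by M but rejected by N.
So L(M) ≠ L(N).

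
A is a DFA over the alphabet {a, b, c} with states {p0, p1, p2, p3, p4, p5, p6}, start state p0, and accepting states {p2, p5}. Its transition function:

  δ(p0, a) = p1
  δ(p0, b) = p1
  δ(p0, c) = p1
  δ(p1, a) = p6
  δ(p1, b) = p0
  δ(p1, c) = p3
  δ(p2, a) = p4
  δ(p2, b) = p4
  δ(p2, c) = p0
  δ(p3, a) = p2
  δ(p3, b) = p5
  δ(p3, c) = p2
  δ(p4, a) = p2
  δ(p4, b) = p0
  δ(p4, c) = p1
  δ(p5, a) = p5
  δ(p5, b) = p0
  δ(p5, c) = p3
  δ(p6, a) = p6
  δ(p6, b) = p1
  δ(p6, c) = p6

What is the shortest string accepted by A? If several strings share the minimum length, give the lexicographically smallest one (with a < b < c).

A breadth-first search from p0 reaches an accepting state first via the path p0 → p1 → p3 → p2 on input aca.
No string of length < 3 is accepted (BFS exhausts all shorter strings without reaching an accepting state), and aca is the lexicographically least accepting string of length 3.

aca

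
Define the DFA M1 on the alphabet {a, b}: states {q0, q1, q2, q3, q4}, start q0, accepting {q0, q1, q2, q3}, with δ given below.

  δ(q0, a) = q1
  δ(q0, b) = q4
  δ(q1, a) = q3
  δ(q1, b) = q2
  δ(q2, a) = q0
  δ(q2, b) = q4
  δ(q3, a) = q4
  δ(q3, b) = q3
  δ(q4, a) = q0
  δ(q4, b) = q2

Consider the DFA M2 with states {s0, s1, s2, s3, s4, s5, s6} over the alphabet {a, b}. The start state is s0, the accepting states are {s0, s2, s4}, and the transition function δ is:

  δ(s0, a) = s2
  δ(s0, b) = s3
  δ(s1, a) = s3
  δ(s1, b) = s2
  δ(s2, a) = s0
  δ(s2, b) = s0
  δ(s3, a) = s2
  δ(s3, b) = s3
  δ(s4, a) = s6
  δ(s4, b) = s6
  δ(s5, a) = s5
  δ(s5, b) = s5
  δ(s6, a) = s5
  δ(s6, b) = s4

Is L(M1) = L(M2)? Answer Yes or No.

No

The string bb is accepted by M1 but rejected by M2.
So L(M1) ≠ L(M2).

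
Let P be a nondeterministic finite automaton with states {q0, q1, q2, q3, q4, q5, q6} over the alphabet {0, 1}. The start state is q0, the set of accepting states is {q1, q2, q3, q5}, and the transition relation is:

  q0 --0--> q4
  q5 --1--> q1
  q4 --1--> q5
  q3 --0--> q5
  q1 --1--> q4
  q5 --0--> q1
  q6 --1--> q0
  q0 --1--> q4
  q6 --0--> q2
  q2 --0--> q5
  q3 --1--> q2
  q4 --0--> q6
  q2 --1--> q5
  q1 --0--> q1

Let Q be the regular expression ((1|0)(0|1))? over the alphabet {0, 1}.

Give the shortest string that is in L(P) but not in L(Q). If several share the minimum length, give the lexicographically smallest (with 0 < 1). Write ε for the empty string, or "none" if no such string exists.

000

The string 000 is accepted by P but not by Q.
No shorter string lies in the difference, and 000 is the lexicographically first length-3 string in L(P) \ L(Q).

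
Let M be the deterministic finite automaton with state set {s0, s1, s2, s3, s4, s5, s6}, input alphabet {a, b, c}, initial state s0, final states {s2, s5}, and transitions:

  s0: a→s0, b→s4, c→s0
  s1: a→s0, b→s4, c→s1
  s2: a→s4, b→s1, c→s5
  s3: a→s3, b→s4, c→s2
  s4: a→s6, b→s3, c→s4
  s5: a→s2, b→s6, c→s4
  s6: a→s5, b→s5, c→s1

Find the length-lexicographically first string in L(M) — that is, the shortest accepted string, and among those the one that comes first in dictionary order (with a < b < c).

A breadth-first search from s0 reaches an accepting state first via the path s0 → s4 → s6 → s5 on input baa.
No string of length < 3 is accepted (BFS exhausts all shorter strings without reaching an accepting state), and baa is the lexicographically least accepting string of length 3.

baa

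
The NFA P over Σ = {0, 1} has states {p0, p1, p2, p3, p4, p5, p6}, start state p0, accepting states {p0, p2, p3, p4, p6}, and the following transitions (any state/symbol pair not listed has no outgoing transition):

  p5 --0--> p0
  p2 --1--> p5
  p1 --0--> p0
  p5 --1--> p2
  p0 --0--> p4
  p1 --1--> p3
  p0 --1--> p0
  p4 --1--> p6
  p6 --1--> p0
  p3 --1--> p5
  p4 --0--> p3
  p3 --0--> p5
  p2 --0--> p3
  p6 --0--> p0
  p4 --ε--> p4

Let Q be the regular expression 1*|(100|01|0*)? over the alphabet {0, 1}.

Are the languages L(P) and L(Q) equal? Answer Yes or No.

No

The string 10 is accepted by P but rejected by Q.
So L(P) ≠ L(Q).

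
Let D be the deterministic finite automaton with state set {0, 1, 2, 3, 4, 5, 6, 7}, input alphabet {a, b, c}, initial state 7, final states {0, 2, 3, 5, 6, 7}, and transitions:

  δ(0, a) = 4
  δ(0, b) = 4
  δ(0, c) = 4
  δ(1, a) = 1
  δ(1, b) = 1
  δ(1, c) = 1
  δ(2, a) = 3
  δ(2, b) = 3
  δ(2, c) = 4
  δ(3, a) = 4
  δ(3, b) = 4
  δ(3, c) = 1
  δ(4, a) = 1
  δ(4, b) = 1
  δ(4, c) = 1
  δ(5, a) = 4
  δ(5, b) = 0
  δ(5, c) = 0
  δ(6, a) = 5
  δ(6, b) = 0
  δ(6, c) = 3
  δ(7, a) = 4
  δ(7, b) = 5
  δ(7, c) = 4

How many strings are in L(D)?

The useful subgraph on states {0, 5, 7} is acyclic, so L(D) is finite; the longest accepting path visits 3 useful states, giving maximum string length 2.
Counting accepting paths from 7 by length: 1 of length 0, 1 of length 1, 2 of length 2. Total 4.

4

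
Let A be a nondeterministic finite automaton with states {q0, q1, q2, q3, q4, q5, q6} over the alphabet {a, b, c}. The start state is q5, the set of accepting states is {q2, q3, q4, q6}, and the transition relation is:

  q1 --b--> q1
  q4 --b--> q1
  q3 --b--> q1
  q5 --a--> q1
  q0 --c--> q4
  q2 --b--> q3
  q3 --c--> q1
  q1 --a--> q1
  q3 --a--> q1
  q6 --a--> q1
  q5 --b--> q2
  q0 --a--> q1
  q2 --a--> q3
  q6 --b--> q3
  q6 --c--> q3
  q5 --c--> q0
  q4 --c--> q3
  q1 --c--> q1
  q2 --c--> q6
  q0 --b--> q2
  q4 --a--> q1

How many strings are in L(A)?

The useful subgraph on states {q0, q2, q3, q4, q5, q6} is acyclic, so L(A) is finite; the longest accepting path visits 5 useful states, giving maximum string length 4.
Counting accepting paths from q5 by length: 1 of length 1, 5 of length 2, 6 of length 3, 2 of length 4. Total 14.

14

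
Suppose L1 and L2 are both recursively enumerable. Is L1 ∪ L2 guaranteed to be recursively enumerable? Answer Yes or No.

Yes

Simulate recognisers for L₁ and L₂ in parallel, alternating one step of each, and accept as soon as either accepts.
So the recursively enumerable languages are closed under union.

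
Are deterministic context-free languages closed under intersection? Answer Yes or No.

No

DCFLs are closed under complement (normalise the DPDA to read all of its input, then flip the verdict). If they were also closed under intersection, De Morgan would make them closed under union; but {aⁿbⁿ : n≥0} and {aⁿb²ⁿ : n≥0} are DCFLs (push the a's; pop one per b, respectively one per two b's) whose union no deterministic PDA accepts: a DPDA for it would have a single run on aⁿb²ⁿ, accepting after the prefix aⁿbⁿ and accepting again after n more b's; an ordinary PDA that simulates it on a's and b's and, at any moment when it is accepting, may switch to reading only a fresh letter c while feeding each c to the simulation as a b, would accept aⁱbʲcᵏ (k≥1) exactly when both aⁱbʲ and aⁱbʲ⁺ᵏ are in the language, i.e. its language intersected with the regular set a*b*c⁺ would be exactly {aⁿbⁿcⁿ : n≥1} — impossible, since context-free languages are closed under intersection with regular sets and {aⁿbⁿcⁿ} is not context-free.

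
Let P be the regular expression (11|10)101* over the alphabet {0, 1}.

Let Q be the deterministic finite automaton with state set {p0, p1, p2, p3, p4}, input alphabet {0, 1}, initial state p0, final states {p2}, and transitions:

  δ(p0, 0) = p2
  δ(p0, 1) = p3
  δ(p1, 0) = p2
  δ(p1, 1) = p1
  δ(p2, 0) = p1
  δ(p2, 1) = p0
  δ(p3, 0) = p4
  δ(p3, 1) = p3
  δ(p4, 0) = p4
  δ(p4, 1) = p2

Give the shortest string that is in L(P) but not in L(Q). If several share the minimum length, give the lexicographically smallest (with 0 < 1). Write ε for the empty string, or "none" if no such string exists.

1010

The string 1010 is accepted by P but not by Q.
No shorter string lies in the difference, and 1010 is the lexicographically first length-4 string in L(P) \ L(Q).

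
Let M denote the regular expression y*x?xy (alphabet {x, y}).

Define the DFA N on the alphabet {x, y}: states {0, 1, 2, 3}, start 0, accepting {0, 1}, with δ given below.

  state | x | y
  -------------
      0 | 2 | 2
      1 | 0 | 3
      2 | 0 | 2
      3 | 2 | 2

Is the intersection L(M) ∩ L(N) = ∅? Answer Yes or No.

Yes

Converting the expression M to a DFA (subset construction, then merging equivalent states) gives the minimal DFA with states {m0, m1, m2, m3, m4}, start state m0, accepting states {m3} and transitions m0: x→m1, y→m0; m1: x→m2, y→m3; m2: x→m4, y→m3; m3: x→m4, y→m4; m4: x→m4, y→m4.
Exploring the product automaton M × N from the start pair (m0, 0), following both machines on each input symbol, reaches 9 state pairs: (m0, 0), (m1, 2), (m0, 2), (m2, 0), (m3, 2), (m1, 0), (m4, 2), (m4, 0), (m2, 2).
M accepts in {m3} and N accepts in {0, 1}; no reachable pair has both components accepting, so no string drives both machines to acceptance simultaneously and L(M) ∩ L(N) = ∅.
So no string is accepted by both, and the intersection is empty.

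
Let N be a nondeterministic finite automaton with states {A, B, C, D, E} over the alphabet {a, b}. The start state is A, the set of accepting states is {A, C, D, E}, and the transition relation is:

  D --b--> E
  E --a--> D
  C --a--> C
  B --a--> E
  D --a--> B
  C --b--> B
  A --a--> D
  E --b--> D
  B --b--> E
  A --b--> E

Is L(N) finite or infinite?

State D is reachable from the start and can reach an accepting state, and it lies on the cycle D → B → E → D.
Traversing that cycle any number of times yields accepted strings of unbounded length, so the language is infinite.

infinite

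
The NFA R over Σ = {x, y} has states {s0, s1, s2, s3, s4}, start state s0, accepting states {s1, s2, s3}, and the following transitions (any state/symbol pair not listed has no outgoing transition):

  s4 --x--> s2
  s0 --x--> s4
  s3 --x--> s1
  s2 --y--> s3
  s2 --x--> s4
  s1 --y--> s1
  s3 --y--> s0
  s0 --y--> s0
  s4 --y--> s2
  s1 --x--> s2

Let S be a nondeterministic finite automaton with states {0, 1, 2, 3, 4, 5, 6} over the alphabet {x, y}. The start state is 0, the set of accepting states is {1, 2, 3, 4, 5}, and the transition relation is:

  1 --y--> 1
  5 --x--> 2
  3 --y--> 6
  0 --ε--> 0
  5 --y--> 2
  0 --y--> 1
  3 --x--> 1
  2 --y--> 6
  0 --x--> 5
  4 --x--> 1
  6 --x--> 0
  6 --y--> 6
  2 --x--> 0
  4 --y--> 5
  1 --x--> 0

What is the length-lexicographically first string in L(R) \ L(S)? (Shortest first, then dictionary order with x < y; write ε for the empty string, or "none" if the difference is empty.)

xxy

The string xxy is accepted by R but not by S.
No shorter string lies in the difference, and xxy is the lexicographically first length-3 string in L(R) \ L(S).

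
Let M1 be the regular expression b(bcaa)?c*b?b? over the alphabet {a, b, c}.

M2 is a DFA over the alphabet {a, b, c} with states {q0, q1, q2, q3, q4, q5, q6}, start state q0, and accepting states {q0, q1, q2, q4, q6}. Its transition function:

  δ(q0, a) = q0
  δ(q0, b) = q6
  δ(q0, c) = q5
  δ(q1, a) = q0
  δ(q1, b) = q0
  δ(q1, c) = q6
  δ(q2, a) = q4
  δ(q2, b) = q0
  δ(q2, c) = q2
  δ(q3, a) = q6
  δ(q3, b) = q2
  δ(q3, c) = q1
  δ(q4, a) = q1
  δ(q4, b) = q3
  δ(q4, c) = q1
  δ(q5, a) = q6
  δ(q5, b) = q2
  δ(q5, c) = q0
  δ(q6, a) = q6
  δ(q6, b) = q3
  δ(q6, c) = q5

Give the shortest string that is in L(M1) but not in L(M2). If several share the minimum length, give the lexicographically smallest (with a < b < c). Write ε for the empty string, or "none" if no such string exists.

bb

The string bb is accepted by M1 but not by M2.
No shorter string lies in the difference, and bb is the lexicographically first length-2 string in L(M1) \ L(M2).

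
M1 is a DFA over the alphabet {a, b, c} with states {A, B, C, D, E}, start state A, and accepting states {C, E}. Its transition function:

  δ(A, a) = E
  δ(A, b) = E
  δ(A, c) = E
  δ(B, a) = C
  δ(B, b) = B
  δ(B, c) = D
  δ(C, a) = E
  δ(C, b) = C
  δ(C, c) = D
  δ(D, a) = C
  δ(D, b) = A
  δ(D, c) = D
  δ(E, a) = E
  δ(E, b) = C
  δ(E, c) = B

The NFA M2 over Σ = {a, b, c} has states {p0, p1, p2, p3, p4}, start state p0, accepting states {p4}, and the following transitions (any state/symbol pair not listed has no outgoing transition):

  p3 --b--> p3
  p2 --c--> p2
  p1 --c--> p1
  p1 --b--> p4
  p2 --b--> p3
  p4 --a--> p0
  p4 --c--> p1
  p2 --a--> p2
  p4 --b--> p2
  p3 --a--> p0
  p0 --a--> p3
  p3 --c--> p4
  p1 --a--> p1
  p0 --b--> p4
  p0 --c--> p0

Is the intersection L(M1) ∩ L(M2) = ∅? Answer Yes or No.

No

The string b is accepted by both M1 and M2.
Hence L(M1) ∩ L(M2) ≠ ∅.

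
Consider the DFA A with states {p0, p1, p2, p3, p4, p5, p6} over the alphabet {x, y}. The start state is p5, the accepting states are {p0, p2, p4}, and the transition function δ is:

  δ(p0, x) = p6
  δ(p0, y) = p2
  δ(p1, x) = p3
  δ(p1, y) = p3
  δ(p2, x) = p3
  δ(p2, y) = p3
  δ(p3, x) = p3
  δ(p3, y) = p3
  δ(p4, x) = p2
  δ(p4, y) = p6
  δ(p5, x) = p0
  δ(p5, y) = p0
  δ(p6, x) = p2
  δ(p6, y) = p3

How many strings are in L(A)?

6

The useful subgraph on states {p0, p2, p5, p6} is acyclic, so L(A) is finite; the longest accepting path visits 4 useful states, giving maximum string length 3.
Counting accepting paths from p5 by length: 2 of length 1, 2 of length 2, 2 of length 3. Total 6.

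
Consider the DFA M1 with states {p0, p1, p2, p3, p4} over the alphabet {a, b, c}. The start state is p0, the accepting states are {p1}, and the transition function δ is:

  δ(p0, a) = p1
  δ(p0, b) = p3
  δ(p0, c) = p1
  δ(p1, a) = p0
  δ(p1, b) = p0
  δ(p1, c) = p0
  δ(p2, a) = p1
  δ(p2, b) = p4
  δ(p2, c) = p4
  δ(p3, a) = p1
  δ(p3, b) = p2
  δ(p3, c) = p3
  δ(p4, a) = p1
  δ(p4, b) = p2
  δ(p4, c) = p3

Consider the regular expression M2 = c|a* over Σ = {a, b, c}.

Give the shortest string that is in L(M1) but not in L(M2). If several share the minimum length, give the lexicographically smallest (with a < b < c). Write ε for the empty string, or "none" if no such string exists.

ba

The string ba is accepted by M1 but not by M2.
No shorter string lies in the difference, and ba is the lexicographically first length-2 string in L(M1) \ L(M2).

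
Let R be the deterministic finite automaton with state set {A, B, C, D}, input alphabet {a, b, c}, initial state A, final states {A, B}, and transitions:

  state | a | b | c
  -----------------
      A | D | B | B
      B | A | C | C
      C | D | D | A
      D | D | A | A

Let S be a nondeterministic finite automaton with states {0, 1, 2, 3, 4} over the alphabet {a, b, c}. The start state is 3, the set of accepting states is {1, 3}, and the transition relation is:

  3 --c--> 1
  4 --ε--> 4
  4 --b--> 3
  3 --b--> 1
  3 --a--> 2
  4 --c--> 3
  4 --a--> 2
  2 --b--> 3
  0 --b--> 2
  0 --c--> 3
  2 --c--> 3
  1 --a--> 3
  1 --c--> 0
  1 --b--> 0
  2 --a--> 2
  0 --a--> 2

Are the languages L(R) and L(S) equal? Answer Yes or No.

Exploring the product automaton R × S from the start pair (A, 3), following both machines on each input symbol, reaches 4 state pairs: (A, 3), (D, 2), (B, 1), (C, 0).
R accepts in {A, B} and S accepts in {1, 3}. In every reachable pair the two components are either both accepting — (A, 3), (B, 1) — or both non-accepting, so no string is accepted by exactly one of the machines: L(R) \ L(S) and L(S) \ L(R) are both empty.
Hence every string is accepted by R iff it is accepted by S, and the two languages coincide.

Yes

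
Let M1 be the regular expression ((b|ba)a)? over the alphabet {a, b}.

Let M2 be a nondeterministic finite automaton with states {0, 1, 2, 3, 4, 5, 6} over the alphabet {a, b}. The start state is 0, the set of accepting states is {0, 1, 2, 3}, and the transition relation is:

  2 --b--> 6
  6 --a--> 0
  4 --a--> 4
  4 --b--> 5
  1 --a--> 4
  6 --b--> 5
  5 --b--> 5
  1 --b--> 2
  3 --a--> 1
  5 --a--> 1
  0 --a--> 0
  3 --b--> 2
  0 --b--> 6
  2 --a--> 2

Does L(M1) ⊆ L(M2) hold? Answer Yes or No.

Yes

Converting the expression M1 to a DFA (subset construction, then merging equivalent states) gives the minimal DFA with states {r0, r1, r2, r3, r4}, start state r0, accepting states {r0, r3, r4} and transitions r0: a→r1, b→r2; r1: a→r1, b→r1; r2: a→r3, b→r1; r3: a→r4, b→r1; r4: a→r1, b→r1.
Exploring the product automaton M1 × M2 from the start pair (r0, 0), following both machines on each input symbol, reaches 10 state pairs: (r0, 0), (r1, 0), (r2, 6), (r1, 6), (r3, 0), (r1, 5), (r4, 0), (r1, 1), (r1, 4), (r1, 2).
M1 accepts in {r0, r3, r4} and M2 accepts in {0, 1, 2, 3}. The reachable pairs whose M1-component is accepting are (r0, 0), (r3, 0), (r4, 0); in each of them the M2-component is accepting too, so the product for L(M1) \ L(M2) (M1-component accepting, M2-component rejecting) has no reachable accepting pair and the difference is empty.
Hence every string in L(M1) is also in L(M2).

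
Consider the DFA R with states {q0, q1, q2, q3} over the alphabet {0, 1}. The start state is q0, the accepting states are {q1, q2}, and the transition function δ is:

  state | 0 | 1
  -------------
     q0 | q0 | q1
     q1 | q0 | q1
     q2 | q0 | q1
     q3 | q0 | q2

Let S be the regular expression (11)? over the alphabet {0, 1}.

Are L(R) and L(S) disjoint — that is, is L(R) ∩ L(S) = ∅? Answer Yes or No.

No

The string 11 is accepted by both R and S.
Hence L(R) ∩ L(S) ≠ ∅.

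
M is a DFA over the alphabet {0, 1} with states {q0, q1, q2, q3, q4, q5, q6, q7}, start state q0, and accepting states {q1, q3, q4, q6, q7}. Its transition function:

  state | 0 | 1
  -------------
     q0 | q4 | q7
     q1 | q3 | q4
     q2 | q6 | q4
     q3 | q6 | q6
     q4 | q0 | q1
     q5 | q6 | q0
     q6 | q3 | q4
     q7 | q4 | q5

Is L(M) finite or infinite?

State q0 is reachable from the start and can reach an accepting state, and it lies on the cycle q0 → q4 → q0.
Traversing that cycle any number of times yields accepted strings of unbounded length, so the language is infinite.

infinite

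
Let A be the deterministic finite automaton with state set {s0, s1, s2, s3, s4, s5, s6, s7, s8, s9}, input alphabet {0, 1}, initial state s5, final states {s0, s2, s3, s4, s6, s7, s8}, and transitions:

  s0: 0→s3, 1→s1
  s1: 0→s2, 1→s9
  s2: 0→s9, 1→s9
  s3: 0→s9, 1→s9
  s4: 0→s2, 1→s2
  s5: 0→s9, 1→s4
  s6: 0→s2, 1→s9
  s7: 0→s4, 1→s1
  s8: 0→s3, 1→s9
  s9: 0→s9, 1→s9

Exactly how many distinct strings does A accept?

3

The useful subgraph on states {s2, s4, s5} is acyclic, so L(A) is finite; the longest accepting path visits 3 useful states, giving maximum string length 2.
Counting accepting paths from s5 by length: 1 of length 1, 2 of length 2. Total 3.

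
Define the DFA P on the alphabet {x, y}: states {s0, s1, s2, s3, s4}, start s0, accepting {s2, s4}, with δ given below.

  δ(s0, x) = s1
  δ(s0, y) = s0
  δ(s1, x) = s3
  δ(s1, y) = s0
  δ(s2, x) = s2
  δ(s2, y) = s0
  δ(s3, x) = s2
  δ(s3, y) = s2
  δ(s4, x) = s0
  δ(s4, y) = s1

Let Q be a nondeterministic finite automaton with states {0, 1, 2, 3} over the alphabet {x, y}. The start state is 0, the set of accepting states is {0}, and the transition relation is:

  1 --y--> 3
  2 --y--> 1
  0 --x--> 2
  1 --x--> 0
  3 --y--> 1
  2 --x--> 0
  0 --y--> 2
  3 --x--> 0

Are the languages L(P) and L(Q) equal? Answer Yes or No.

The string xxx is accepted by P but rejected by Q.
So L(P) ≠ L(Q).

No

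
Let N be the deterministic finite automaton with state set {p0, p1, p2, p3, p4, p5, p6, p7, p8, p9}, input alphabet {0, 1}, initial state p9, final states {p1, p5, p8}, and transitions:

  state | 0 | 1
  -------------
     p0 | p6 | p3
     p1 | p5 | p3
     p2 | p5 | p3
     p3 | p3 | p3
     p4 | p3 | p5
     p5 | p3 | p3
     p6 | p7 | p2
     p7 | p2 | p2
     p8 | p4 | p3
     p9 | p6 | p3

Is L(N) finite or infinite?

finite

The useful states (reachable from p9 and able to reach an accepting state) are {p2, p5, p6, p7, p9}.
Restricted to these states the transition graph has no cycle, so every accepting path has bounded length and L is finite.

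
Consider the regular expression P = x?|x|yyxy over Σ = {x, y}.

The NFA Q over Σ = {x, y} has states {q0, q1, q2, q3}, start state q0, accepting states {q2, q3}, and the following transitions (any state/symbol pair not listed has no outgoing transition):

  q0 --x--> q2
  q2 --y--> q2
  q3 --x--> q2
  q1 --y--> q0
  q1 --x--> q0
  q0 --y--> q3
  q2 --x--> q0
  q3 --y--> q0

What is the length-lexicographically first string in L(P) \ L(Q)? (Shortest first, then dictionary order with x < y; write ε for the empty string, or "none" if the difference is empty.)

ε

The empty string ε is accepted by P but not by Q.
Since ε is the unique shortest string, it is the required witness.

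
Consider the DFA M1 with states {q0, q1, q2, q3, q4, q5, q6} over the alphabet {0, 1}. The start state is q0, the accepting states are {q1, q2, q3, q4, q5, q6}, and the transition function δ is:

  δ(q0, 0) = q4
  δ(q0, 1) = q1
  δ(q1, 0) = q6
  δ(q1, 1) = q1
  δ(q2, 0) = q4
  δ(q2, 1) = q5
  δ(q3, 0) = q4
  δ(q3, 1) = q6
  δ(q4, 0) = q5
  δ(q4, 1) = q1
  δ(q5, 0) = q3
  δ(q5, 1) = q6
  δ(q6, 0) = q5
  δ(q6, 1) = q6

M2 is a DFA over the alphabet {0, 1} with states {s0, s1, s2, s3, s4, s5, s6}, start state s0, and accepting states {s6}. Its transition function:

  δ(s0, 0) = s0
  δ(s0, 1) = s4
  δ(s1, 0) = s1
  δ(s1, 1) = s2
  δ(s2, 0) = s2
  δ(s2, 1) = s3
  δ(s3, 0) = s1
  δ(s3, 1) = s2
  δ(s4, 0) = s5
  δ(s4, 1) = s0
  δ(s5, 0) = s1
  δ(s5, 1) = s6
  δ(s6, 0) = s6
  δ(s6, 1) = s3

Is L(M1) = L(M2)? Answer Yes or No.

The string 0 is accepted by M1 but rejected by M2.
So L(M1) ≠ L(M2).

No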